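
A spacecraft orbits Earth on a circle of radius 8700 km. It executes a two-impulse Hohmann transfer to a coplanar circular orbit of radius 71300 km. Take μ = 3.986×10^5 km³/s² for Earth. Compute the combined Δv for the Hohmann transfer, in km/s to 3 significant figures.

The Hohmann ellipse has a_t = (r₁ + r₂)/2 = 40000 km.
Circular speed at r₁: v₁ = √(μ/r₁) = √(3.986×10^5/8700) = 6.769 km/s.
On the transfer ellipse at r₁, v² = μ(2/r − 1/a) gives v_p = √[μ(2/r₁ − 1/a_t)] = 9.037 km/s.
First burn Δv₁ = |v_p − v₁| = 2.268 km/s.
Circular speed at r₂: v₂ = √(μ/r₂) = 2.3644 km/s.
Transfer-orbit speed at r₂: v_a = √[μ(2/r₂ − 1/a_t)] = 1.1027 km/s.
Second burn Δv₂ = |v₂ − v_a| = 1.262 km/s.
Total Δv = Δv₁ + Δv₂ = 3.530 km/s.

Δv = 3.53 km/s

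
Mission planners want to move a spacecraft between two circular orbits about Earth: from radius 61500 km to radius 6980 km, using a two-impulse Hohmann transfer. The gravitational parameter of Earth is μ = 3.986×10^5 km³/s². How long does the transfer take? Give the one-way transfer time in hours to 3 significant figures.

Transfer-ellipse semi-major axis a_t = (r₁ + r₂)/2 = (61500 + 6980)/2 = 34240 km.
Half the transfer-orbit period gives t = π√(a_t³/μ) = 31530 s.
Converting: 31530 s ÷ 3600 s/hour = 8.76 hours.

t = 8.76 hours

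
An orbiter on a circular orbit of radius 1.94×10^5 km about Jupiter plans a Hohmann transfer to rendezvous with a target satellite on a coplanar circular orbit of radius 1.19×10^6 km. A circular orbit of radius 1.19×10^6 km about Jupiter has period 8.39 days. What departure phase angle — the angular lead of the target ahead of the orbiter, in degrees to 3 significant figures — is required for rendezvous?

From Kepler's third law T² = 4π²r³/μ at r = 1.19×10^6 km, T = 8.39 days = 8.39 × 86400 s = 7.24896×10^5 s: μ = 4π²r³/T² = 1.26605×10^8 km³/s².
Transfer-ellipse semi-major axis a_t = (r₁ + r₂)/2 = (1.940×10^5 + 1.190×10^6)/2 = 6.920×10^5 km.
The half-period of the transfer ellipse is t = π√(a_t³/μ) = 1.60725×10^5 s.
The target's mean motion on its circular orbit is ω₂ = √(μ/r₂³) = 8.66771×10^-6 rad/s.
Angle swept by the target during transfer: ω₂·t = 1.3931 rad = 79.82°.
Arrival is 180° from departure on the ellipse, so φ = 180° − 79.82° = 100°.

φ = 100°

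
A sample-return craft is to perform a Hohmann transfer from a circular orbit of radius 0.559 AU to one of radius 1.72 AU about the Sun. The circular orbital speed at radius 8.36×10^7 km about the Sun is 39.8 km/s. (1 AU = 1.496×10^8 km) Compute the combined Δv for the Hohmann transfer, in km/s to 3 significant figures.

Δv = 15.9 km/s

From the circular-orbit relation v² = μ/r at r = 8.36×10^7 km: μ = v²r = (39.8)² × 8.36×10^7 = 1.32426×10^11 km³/s².
In km: r₁ = 0.559 × 1.496×10^8 = 8.36264×10^7 km; r₂ = 1.72 × 1.496×10^8 = 2.57312×10^8 km.
The Hohmann ellipse has a_t = (r₁ + r₂)/2 = 1.704692×10^8 km.
Circular speed at r₁: v₁ = √(μ/r₁) = √(1.32426×10^11/8.36264×10^7) = 39.794 km/s.
Transfer-orbit speed at r₁ (vis-viva equation): v_p = √[μ(2/r₁ − 1/a_t)] = 48.890 km/s.
First burn Δv₁ = |v_p − v₁| = 9.096 km/s.
Circular speed at r₂: v₂ = √(μ/r₂) = 22.686 km/s.
Transfer-orbit speed at r₂: v_a = √[μ(2/r₂ − 1/a_t)] = 15.889 km/s.
Second burn Δv₂ = |v₂ − v_a| = 6.797 km/s.
Δv = Δv₁ + Δv₂ = 9.096 + 6.797 = 15.89 km/s.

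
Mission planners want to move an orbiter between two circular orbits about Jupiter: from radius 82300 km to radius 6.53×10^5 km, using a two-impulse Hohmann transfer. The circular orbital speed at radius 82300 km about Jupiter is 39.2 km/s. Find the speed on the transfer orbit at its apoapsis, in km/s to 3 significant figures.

From the circular-orbit relation v² = μ/r at r = 82300 km: μ = v²r = (39.2)² × 82300 = 1.26465×10^8 km³/s².
The Hohmann ellipse has a_t = (r₁ + r₂)/2 = 3.6765×10^5 km.
The apoapsis of the transfer ellipse is at r = 6.530×10^5 km.
Applying v² = μ(2/r − 1/a_t): v = 6.584 km/s.

v = 6.58 km/s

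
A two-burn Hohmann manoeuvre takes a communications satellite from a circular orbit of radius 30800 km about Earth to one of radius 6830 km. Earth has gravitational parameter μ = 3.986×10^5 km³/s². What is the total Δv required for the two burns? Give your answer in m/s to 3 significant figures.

Semi-major axis of the transfer orbit: a_t = (30800 + 6830)/2 = 18815 km.
Circular speed at r₁: v₁ = √(μ/r₁) = √(3.986×10^5/30800) = 3.597 km/s.
Transfer-orbit speed at r₁ (vis-viva): v_a = √[μ(2/r₁ − 1/a_t)] = 2.167 km/s.
First burn Δv₁ = |v_a − v₁| = 1.430 km/s.
At r₂, v₂ = √(μ/r₂) = 7.639 km/s.
Transfer-orbit speed at r₂: v_p = √[μ(2/r₂ − 1/a_t)] = 9.774 km/s.
Second burn Δv₂ = |v₂ − v_p| = 2.135 km/s.
Total Δv = Δv₁ + Δv₂ = 3.565 km/s.

Δv = 3560 m/s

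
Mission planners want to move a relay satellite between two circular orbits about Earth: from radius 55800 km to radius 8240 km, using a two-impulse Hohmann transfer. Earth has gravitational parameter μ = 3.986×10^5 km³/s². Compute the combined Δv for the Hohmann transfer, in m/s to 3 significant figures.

Δv = 3540 m/s

The Hohmann ellipse has a_t = (r₁ + r₂)/2 = 32020 km.
At r₁ the circular-orbit speed is v₁ = √(μ/r₁) = 2.673 km/s.
On the transfer ellipse at r₁, vis-viva equation gives v_a = √[μ(2/r₁ − 1/a_t)] = 1.356 km/s.
First burn Δv₁ = |v_a − v₁| = 1.317 km/s.
Circular speed at r₂: v₂ = √(μ/r₂) = 6.955 km/s.
Transfer-orbit speed at r₂: v_p = √[μ(2/r₂ − 1/a_t)] = 9.181 km/s.
Second burn Δv₂ = |v₂ − v_p| = 2.226 km/s.
Δv = Δv₁ + Δv₂ = 1.317 + 2.226 = 3.543 km/s.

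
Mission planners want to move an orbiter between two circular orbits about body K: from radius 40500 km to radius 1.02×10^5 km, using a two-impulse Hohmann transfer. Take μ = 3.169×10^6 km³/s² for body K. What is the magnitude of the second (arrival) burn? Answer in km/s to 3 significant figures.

Δv₂ = 1.37 km/s

Semi-major axis of the transfer orbit: a_t = (40500 + 1.020×10^5)/2 = 71250 km.
On the circular orbit at r = 1.020×10^5 km, v_c = √(μ/r) = 5.574 km/s.
Transfer-orbit speed at the same r (vis-viva, a = a_t): v_t = √[μ(2/r − 1/a_t)] = 4.202 km/s.
Δv₂ = |v_t − v_c| = |4.202 − 5.574| = 1.372 km/s.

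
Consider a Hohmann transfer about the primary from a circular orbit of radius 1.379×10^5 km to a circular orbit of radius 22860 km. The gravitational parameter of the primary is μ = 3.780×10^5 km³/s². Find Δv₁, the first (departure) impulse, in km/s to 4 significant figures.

Semi-major axis of the transfer orbit: a_t = (1.379×10^5 + 22860)/2 = 80380 km.
On the circular orbit at r = 1.379×10^5 km, v_c = √(μ/r) = 1.6556 km/s.
Vis-viva on the transfer ellipse at r = 1.379×10^5 km gives v_t = √[μ(2/r − 1/a_t)] = 0.88293 km/s.
Δv₁ = |v_t − v_c| = |0.88293 − 1.6556| = 0.7727 km/s.

Δv₁ = 0.7727 km/s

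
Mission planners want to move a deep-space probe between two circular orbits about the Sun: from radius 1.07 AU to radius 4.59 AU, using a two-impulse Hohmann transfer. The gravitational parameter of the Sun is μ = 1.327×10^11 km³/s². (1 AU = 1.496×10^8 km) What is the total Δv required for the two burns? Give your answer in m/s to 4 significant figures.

Δv = 13230 m/s

In km: r₁ = 1.07 × 1.496×10^8 = 1.60072×10^8 km; r₂ = 4.59 × 1.496×10^8 = 6.86664×10^8 km.
The Hohmann ellipse has a_t = (r₁ + r₂)/2 = 4.23368×10^8 km.
At r₁ the circular-orbit speed is v₁ = √(μ/r₁) = 28.792 km/s.
Transfer-orbit speed at r₁ (v² = μ(2/r − 1/a)): v_p = √[μ(2/r₁ − 1/a_t)] = 36.668 km/s.
First burn Δv₁ = |v_p − v₁| = 7.876 km/s.
Circular speed at r₂: v₂ = √(μ/r₂) = 13.902 km/s.
Transfer-orbit speed at r₂: v_a = √[μ(2/r₂ − 1/a_t)] = 8.5480 km/s.
Second burn Δv₂ = |v₂ − v_a| = 5.354 km/s.
Δv = Δv₁ + Δv₂ = 7.876 + 5.354 = 13.23 km/s.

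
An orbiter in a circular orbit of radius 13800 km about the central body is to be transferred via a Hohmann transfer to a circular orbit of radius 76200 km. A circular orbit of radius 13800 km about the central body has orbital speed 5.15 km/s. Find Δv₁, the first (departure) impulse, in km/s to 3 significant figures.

Δv₁ = 1.55 km/s

From the circular-orbit relation v² = μ/r at r = 13800 km: μ = v²r = (5.15)² × 13800 = 3.66011×10^5 km³/s².
Transfer-ellipse semi-major axis a_t = (r₁ + r₂)/2 = (13800 + 76200)/2 = 45000 km.
Circular speed at r = 13800 km: v_c = √(μ/r) = 5.150 km/s.
Transfer-orbit speed at the same r (vis-viva, a = a_t): v_t = √[μ(2/r − 1/a_t)] = 6.702 km/s.
Δv₁ = |v_t − v_c| = |6.702 − 5.150| = 1.552 km/s.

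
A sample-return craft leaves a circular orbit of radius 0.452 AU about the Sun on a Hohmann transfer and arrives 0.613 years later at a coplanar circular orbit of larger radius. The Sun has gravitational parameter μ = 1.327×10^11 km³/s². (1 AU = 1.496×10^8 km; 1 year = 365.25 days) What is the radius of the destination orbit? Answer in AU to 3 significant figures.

r₂ = 1.84 AU

In km: r₁ = 0.452 × 1.496×10^8 = 6.76192×10^7 km.
Transfer time t = 0.613 years × 365.25 × 86400 s = 1.93448088×10^7 s, and t = π√(a_t³/μ).
So a_t = (μ t²/π²)^(1/3) = (1.327×10^11 × (1.93448088×10^7)² / π²)^(1/3) = 1.7136×10^8 km.
Since a_t = (r₁ + r₂)/2, r₂ = 2a_t − r₁ = 2×1.7136×10^8 − 6.76192×10^7 = 2.751008×10^8 km.
In AU: r₂ = 2.751008×10^8 / 1.496×10^8 = 1.84 AU.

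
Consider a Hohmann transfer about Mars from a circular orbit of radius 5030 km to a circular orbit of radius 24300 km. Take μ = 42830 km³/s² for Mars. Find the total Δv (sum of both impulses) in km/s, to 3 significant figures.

Δv = 1.39 km/s

The Hohmann ellipse has a_t = (r₁ + r₂)/2 = 14665 km.
At r₁ the circular-orbit speed is v₁ = √(μ/r₁) = 2.9180 km/s.
Transfer-orbit speed at r₁ (vis-viva equation): v_p = √[μ(2/r₁ − 1/a_t)] = 3.7562 km/s.
First burn Δv₁ = |v_p − v₁| = 0.8382 km/s.
Circular speed at r₂: v₂ = √(μ/r₂) = 1.3276 km/s.
Transfer-orbit speed at r₂: v_a = √[μ(2/r₂ − 1/a_t)] = 0.77752 km/s.
Second burn Δv₂ = |v₂ − v_a| = 0.5501 km/s.
Δv = Δv₁ + Δv₂ = 0.8382 + 0.5501 = 1.388 km/s.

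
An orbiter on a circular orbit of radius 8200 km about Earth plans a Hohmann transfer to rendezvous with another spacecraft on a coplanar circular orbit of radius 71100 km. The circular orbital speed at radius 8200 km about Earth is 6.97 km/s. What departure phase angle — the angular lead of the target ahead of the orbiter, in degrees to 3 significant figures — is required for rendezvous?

From the circular-orbit relation v² = μ/r at r = 8200 km: μ = v²r = (6.97)² × 8200 = 3.98363×10^5 km³/s².
The Hohmann ellipse has a_t = (r₁ + r₂)/2 = 39650 km.
Transfer time t = π√(a_t³/μ) = 39300 s.
Target angular speed ω₂ = √(μ/r₂³) = 3.329×10^-5 rad/s.
Angle swept by the target during transfer: ω₂·t = 1.3083 rad = 74.96°.
Arrival is 180° from departure on the ellipse, so φ = 180° − 74.96° = 105°.

φ = 105°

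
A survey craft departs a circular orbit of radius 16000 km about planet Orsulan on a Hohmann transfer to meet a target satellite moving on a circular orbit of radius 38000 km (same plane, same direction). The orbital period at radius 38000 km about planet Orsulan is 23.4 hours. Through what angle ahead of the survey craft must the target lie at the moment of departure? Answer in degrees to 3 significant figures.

φ = 72.2°

From Kepler's third law T² = 4π²r³/μ at r = 38000 km, T = 23.4 hours = 23.4 × 3600 s = 84240 s: μ = 4π²r³/T² = 3.05263×10^5 km³/s².
The Hohmann ellipse has a_t = (r₁ + r₂)/2 = 27000 km.
The half-period of the transfer ellipse is t = π√(a_t³/μ) = 25230 s.
Target angular speed ω₂ = √(μ/r₂³) = 7.459×10^-5 rad/s.
Angle swept by the target during transfer: ω₂·t = 1.882 rad = 107.8°.
Arrival is 180° from departure on the ellipse, so φ = 180° − 107.8° = 72.2°.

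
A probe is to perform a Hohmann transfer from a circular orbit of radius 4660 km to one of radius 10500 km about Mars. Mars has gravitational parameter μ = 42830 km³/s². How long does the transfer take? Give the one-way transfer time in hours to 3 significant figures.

Transfer-ellipse semi-major axis a_t = (r₁ + r₂)/2 = (4660 + 10500)/2 = 7580 km.
Transfer time t = π√(a_t³/μ) = π√((7580)³ / 42830) = 10020 s.
Converting: 10020 s ÷ 3600 s/hour = 2.78 hours.

t = 2.78 hours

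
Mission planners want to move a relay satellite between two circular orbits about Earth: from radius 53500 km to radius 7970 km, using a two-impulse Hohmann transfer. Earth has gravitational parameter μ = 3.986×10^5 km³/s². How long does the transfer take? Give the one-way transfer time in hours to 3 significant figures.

t = 7.45 hours

Semi-major axis of the transfer orbit: a_t = (53500 + 7970)/2 = 30735 km.
By Kepler's third law the transfer-orbit period is T = 2π√(a_t³/μ), so t = T/2 = 26810 s.
Converting: 26810 s ÷ 3600 s/hour = 7.45 hours.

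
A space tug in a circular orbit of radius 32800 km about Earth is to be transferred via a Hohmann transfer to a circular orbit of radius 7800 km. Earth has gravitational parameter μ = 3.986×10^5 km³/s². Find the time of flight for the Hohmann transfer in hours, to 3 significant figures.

Semi-major axis of the transfer orbit: a_t = (32800 + 7800)/2 = 20300 km.
Half the transfer-orbit period gives t = π√(a_t³/μ) = 14390 s.
Converting: 14390 s ÷ 3600 s/hour = 4.00 hours.

t = 4.00 hours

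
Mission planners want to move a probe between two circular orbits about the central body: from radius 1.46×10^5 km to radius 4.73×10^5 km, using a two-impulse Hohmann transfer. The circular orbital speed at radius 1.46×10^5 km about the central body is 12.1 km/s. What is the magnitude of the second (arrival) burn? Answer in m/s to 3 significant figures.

From the circular-orbit relation v² = μ/r at r = 1.46×10^5 km: μ = v²r = (12.1)² × 1.46×10^5 = 2.13759×10^7 km³/s².
Semi-major axis of the transfer orbit: a_t = (1.460×10^5 + 4.730×10^5)/2 = 3.095×10^5 km.
On the circular orbit at r = 4.730×10^5 km, v_c = √(μ/r) = 6.7225 km/s.
Vis-viva on the transfer ellipse at r = 4.730×10^5 km gives v_t = √[μ(2/r − 1/a_t)] = 4.6172 km/s.
Δv₂ = |v_t − v_c| = |4.6172 − 6.7225| = 2.105 km/s.

Δv₂ = 2110 m/s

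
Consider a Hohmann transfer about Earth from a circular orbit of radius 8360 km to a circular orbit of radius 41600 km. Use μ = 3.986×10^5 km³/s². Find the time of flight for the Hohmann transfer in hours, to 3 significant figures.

t = 5.46 hours

Transfer-ellipse semi-major axis a_t = (r₁ + r₂)/2 = (8360 + 41600)/2 = 24980 km.
By Kepler's third law the transfer-orbit period is T = 2π√(a_t³/μ), so t = T/2 = 19650 s.
Converting: 19650 s ÷ 3600 s/hour = 5.46 hours.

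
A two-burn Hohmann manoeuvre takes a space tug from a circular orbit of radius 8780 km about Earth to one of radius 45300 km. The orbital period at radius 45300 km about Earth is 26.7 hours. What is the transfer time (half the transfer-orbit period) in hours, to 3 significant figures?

t = 6.16 hours

From Kepler's third law T² = 4π²r³/μ at r = 45300 km, T = 26.7 hours = 26.7 × 3600 s = 96120 s: μ = 4π²r³/T² = 3.97216×10^5 km³/s².
The Hohmann ellipse has a_t = (r₁ + r₂)/2 = 27040 km.
Half the transfer-orbit period gives t = π√(a_t³/μ) = 22160 s.
Converting: 22160 s ÷ 3600 s/hour = 6.16 hours.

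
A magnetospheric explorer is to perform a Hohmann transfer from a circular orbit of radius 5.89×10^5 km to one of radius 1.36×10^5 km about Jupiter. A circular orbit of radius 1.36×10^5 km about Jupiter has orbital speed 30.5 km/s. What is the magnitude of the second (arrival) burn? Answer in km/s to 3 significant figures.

Δv₂ = 8.38 km/s

From the circular-orbit relation v² = μ/r at r = 1.36×10^5 km: μ = v²r = (30.5)² × 1.36×10^5 = 1.26514×10^8 km³/s².
Transfer-ellipse semi-major axis a_t = (r₁ + r₂)/2 = (5.890×10^5 + 1.360×10^5)/2 = 3.625×10^5 km.
On the circular orbit at r = 1.360×10^5 km, v_c = √(μ/r) = 30.500 km/s.
Vis-viva on the transfer ellipse at r = 1.360×10^5 km gives v_t = √[μ(2/r − 1/a_t)] = 38.878 km/s.
Δv₂ = |v_t − v_c| = |38.878 − 30.500| = 8.378 km/s.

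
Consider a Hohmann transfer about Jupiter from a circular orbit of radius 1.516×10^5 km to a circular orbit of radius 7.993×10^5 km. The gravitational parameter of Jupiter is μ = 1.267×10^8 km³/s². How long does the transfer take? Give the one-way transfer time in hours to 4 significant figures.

Semi-major axis of the transfer orbit: a_t = (1.516×10^5 + 7.993×10^5)/2 = 4.7545×10^5 km.
Half the transfer-orbit period gives t = π√(a_t³/μ) = 91500 s.
Converting: 91500 s ÷ 3600 s/hour = 25.42 hours.

t = 25.42 hours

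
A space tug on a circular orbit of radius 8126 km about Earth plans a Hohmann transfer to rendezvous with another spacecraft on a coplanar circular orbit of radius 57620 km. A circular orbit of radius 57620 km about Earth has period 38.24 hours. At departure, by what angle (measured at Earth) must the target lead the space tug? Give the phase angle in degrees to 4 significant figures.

φ = 102.4°

From Kepler's third law T² = 4π²r³/μ at r = 57620 km, T = 38.24 hours = 38.24 × 3600 s = 1.37664×10^5 s: μ = 4π²r³/T² = 3.98510×10^5 km³/s².
Semi-major axis of the transfer orbit: a_t = (8126 + 57620)/2 = 32873 km.
Transfer time t = π√(a_t³/μ) = 29661 s.
The target's mean motion on its circular orbit is ω₂ = √(μ/r₂³) = 4.5641×10^-5 rad/s.
Angle swept by the target during transfer: ω₂·t = 1.3538 rad = 77.57°.
Arrival is 180° from departure on the ellipse, so φ = 180° − 77.57° = 102.4°.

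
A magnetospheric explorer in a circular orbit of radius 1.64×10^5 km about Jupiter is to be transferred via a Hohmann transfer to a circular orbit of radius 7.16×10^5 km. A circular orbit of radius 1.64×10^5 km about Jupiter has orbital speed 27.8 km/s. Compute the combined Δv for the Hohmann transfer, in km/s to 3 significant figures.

Δv = 12.8 km/s

From the circular-orbit relation v² = μ/r at r = 1.64×10^5 km: μ = v²r = (27.8)² × 1.64×10^5 = 1.26746×10^8 km³/s².
Semi-major axis of the transfer orbit: a_t = (1.640×10^5 + 7.160×10^5)/2 = 4.400×10^5 km.
At r₁ the circular-orbit speed is v₁ = √(μ/r₁) = 27.800 km/s.
Transfer-orbit speed at r₁ (v² = μ(2/r − 1/a)): v_p = √[μ(2/r₁ − 1/a_t)] = 35.463 km/s.
First burn Δv₁ = |v_p − v₁| = 7.6630 km/s.
Circular speed at r₂: v₂ = √(μ/r₂) = 13.3049 km/s.
Transfer-orbit speed at r₂: v_a = √[μ(2/r₂ − 1/a_t)] = 8.12280 km/s.
Second burn Δv₂ = |v₂ − v_a| = 5.1821 km/s.
Δv = Δv₁ + Δv₂ = 7.6630 + 5.1821 = 12.85 km/s.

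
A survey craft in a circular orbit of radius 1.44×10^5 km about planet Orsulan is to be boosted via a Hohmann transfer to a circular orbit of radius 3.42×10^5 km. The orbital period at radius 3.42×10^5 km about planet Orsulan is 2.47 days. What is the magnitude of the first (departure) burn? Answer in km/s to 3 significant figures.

From Kepler's third law T² = 4π²r³/μ at r = 3.42×10^5 km, T = 2.47 days = 2.47 × 86400 s = 2.13408×10^5 s: μ = 4π²r³/T² = 3.46750×10^7 km³/s².
Transfer-ellipse semi-major axis a_t = (r₁ + r₂)/2 = (1.440×10^5 + 3.420×10^5)/2 = 2.430×10^5 km.
On the circular orbit at r = 1.440×10^5 km, v_c = √(μ/r) = 15.5177 km/s.
Vis-viva on the transfer ellipse at r = 1.440×10^5 km gives v_t = √[μ(2/r − 1/a_t)] = 18.4093 km/s.
Δv₁ = |v_t − v_c| = |18.4093 − 15.5177| = 2.892 km/s.

Δv₁ = 2.89 km/s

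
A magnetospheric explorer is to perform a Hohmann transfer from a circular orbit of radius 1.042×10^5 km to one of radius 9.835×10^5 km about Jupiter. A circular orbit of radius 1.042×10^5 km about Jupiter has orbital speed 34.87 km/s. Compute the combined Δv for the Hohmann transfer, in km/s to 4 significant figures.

Δv = 18.40 km/s

From the circular-orbit relation v² = μ/r at r = 1.042×10^5 km: μ = v²r = (34.87)² × 1.042×10^5 = 1.26699×10^8 km³/s².
Transfer-ellipse semi-major axis a_t = (r₁ + r₂)/2 = (1.042×10^5 + 9.835×10^5)/2 = 5.4385×10^5 km.
At r₁ the circular-orbit speed is v₁ = √(μ/r₁) = 34.87 km/s.
On the transfer ellipse at r₁, vis-viva equation gives v_p = √[μ(2/r₁ − 1/a_t)] = 46.89 km/s.
First burn Δv₁ = |v_p − v₁| = 12.02 km/s.
Circular speed at r₂: v₂ = √(μ/r₂) = 11.35 km/s.
Transfer-orbit speed at r₂: v_a = √[μ(2/r₂ − 1/a_t)] = 4.968 km/s.
Second burn Δv₂ = |v₂ − v_a| = 6.382 km/s.
Total Δv = Δv₁ + Δv₂ = 18.40 km/s.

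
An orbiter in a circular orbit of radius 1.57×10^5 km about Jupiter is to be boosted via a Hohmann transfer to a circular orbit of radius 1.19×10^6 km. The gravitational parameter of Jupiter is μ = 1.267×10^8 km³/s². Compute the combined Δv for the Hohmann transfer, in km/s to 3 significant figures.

Δv = 14.7 km/s

Semi-major axis of the transfer orbit: a_t = (1.570×10^5 + 1.190×10^6)/2 = 6.735×10^5 km.
At r₁ the circular-orbit speed is v₁ = √(μ/r₁) = 28.408 km/s.
Transfer-orbit speed at r₁ (vis-viva): v_p = √[μ(2/r₁ − 1/a_t)] = 37.761 km/s.
First burn Δv₁ = |v_p − v₁| = 9.353 km/s.
At r₂, v₂ = √(μ/r₂) = 10.3185 km/s.
Transfer-orbit speed at r₂: v_a = √[μ(2/r₂ − 1/a_t)] = 4.98191 km/s.
Second burn Δv₂ = |v₂ − v_a| = 5.337 km/s.
Δv = Δv₁ + Δv₂ = 9.353 + 5.337 = 14.69 km/s.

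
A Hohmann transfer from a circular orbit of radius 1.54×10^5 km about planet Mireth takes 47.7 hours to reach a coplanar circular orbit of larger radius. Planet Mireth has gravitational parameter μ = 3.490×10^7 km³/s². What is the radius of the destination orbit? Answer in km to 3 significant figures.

Transfer time t = 47.7 hours = 1.7172×10^5 s, and t = π√(a_t³/μ).
So a_t = (μ t²/π²)^(1/3) = (3.490×10^7 × (1.7172×10^5)² / π²)^(1/3) = 4.7068×10^5 km.
Since a_t = (r₁ + r₂)/2, r₂ = 2a_t − r₁ = 2×4.7068×10^5 − 1.540×10^5 = 7.8736×10^5 km.

r₂ = 7.87×10^5 km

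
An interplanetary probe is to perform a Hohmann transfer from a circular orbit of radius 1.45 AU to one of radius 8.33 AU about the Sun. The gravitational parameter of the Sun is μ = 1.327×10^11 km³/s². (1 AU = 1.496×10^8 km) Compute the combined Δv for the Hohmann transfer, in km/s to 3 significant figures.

Δv = 12.2 km/s

In km: r₁ = 1.45 × 1.496×10^8 = 2.1692×10^8 km; r₂ = 8.33 × 1.496×10^8 = 1.246168×10^9 km.
Transfer-ellipse semi-major axis a_t = (r₁ + r₂)/2 = (2.1692×10^8 + 1.246168×10^9)/2 = 7.31544×10^8 km.
At r₁ the circular-orbit speed is v₁ = √(μ/r₁) = 24.734 km/s.
Transfer-orbit speed at r₁ (vis-viva): v_p = √[μ(2/r₁ − 1/a_t)] = 32.282 km/s.
First burn Δv₁ = |v_p − v₁| = 7.548 km/s.
Circular speed at r₂: v₂ = √(μ/r₂) = 10.319 km/s.
Transfer-orbit speed at r₂: v_a = √[μ(2/r₂ − 1/a_t)] = 5.6192 km/s.
Second burn Δv₂ = |v₂ − v_a| = 4.700 km/s.
Total Δv = Δv₁ + Δv₂ = 12.25 km/s.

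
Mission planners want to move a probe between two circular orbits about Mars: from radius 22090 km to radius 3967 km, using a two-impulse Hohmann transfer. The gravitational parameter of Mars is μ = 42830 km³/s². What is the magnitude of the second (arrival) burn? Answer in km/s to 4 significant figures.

Δv₂ = 0.9927 km/s

Semi-major axis of the transfer orbit: a_t = (22090 + 3967)/2 = 13028.5 km.
Circular speed at r = 3967 km: v_c = √(μ/r) = 3.2858 km/s.
Vis-viva on the transfer ellipse at r = 3967 km gives v_t = √[μ(2/r − 1/a_t)] = 4.2785 km/s.
Δv₂ = |v_t − v_c| = |4.2785 − 3.2858| = 0.9927 km/s.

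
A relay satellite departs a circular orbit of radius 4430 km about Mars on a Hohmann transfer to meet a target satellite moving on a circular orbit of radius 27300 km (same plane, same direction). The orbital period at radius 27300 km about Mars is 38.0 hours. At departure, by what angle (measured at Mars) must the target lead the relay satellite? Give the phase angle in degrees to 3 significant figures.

φ = 100°

From Kepler's third law T² = 4π²r³/μ at r = 27300 km, T = 38.0 hours = 38.0 × 3600 s = 1.368×10^5 s: μ = 4π²r³/T² = 42921.6 km³/s².
Semi-major axis of the transfer orbit: a_t = (4430 + 27300)/2 = 15865 km.
The half-period of the transfer ellipse is t = π√(a_t³/μ) = 30302 s.
Target angular speed ω₂ = √(μ/r₂³) = 4.5930×10^-5 rad/s.
Angle swept by the target during transfer: ω₂·t = 1.3918 rad = 79.74°.
The relay satellite traverses 180° on the transfer ellipse, so the target must lead by 180° − 79.74° = 100°.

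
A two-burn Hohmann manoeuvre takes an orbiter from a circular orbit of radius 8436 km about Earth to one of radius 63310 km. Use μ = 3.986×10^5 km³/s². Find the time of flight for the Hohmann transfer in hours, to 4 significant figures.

t = 9.391 hours

Transfer-ellipse semi-major axis a_t = (r₁ + r₂)/2 = (8436 + 63310)/2 = 35873 km.
Transfer time t = π√(a_t³/μ) = π√((35873)³ / 3.986×10^5) = 33809 s.
Converting: 33809 s ÷ 3600 s/hour = 9.391 hours.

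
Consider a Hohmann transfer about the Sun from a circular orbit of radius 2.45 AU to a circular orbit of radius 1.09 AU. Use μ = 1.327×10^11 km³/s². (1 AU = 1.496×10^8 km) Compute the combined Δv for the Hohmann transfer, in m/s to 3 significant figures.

Δv = 9130 m/s

In km: r₁ = 2.45 × 1.496×10^8 = 3.6652×10^8 km; r₂ = 1.09 × 1.496×10^8 = 1.63064×10^8 km.
The Hohmann ellipse has a_t = (r₁ + r₂)/2 = 2.64792×10^8 km.
Circular speed at r₁: v₁ = √(μ/r₁) = √(1.327×10^11/3.6652×10^8) = 19.028 km/s.
Transfer-orbit speed at r₁ (vis-viva equation): v_a = √[μ(2/r₁ − 1/a_t)] = 14.932 km/s.
First burn Δv₁ = |v_a − v₁| = 4.096 km/s.
At r₂, v₂ = √(μ/r₂) = 28.527 km/s.
Transfer-orbit speed at r₂: v_p = √[μ(2/r₂ − 1/a_t)] = 33.562 km/s.
Second burn Δv₂ = |v₂ − v_p| = 5.035 km/s.
Total Δv = Δv₁ + Δv₂ = 9.131 km/s.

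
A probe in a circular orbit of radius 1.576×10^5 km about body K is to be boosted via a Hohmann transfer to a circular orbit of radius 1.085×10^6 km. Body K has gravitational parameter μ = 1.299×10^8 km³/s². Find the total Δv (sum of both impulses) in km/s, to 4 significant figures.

Semi-major axis of the transfer orbit: a_t = (1.576×10^5 + 1.085×10^6)/2 = 6.213×10^5 km.
At r₁ the circular-orbit speed is v₁ = √(μ/r₁) = 28.71 km/s.
Transfer-orbit speed at r₁ (v² = μ(2/r − 1/a)): v_p = √[μ(2/r₁ − 1/a_t)] = 37.94 km/s.
First burn Δv₁ = |v_p − v₁| = 9.230 km/s.
Circular speed at r₂: v₂ = √(μ/r₂) = 10.942 km/s.
Transfer-orbit speed at r₂: v_a = √[μ(2/r₂ − 1/a_t)] = 5.5108 km/s.
Second burn Δv₂ = |v₂ − v_a| = 5.431 km/s.
Δv = Δv₁ + Δv₂ = 9.230 + 5.431 = 14.66 km/s.

Δv = 14.66 km/s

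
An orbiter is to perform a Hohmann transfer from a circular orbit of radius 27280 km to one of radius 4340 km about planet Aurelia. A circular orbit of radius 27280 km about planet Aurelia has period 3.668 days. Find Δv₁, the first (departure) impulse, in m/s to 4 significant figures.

From Kepler's third law T² = 4π²r³/μ at r = 27280 km, T = 3.668 days = 3.668 × 86400 s = 3.169152×10^5 s: μ = 4π²r³/T² = 7980.07 km³/s².
Semi-major axis of the transfer orbit: a_t = (27280 + 4340)/2 = 15810 km.
Circular speed at r = 27280 km: v_c = √(μ/r) = 0.5409 km/s.
Vis-viva on the transfer ellipse at r = 27280 km gives v_t = √[μ(2/r − 1/a_t)] = 0.2834 km/s.
Δv₁ = |v_t − v_c| = |0.2834 − 0.5409| = 0.2575 km/s.

Δv₁ = 257.5 m/s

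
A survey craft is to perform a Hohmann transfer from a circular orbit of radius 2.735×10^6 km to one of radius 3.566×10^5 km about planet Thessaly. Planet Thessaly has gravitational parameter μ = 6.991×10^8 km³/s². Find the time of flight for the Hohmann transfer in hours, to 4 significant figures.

The Hohmann ellipse has a_t = (r₁ + r₂)/2 = 1.5458×10^6 km.
By Kepler's third law the transfer-orbit period is T = 2π√(a_t³/μ), so t = T/2 = 2.2835×10^5 s.
Converting: 2.2835×10^5 s ÷ 3600 s/hour = 63.43 hours.

t = 63.43 hours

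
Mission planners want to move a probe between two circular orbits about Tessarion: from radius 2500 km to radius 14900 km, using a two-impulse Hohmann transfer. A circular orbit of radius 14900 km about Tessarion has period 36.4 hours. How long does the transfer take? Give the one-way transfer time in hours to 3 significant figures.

t = 8.12 hours

From Kepler's third law T² = 4π²r³/μ at r = 14900 km, T = 36.4 hours = 36.4 × 3600 s = 1.3104×10^5 s: μ = 4π²r³/T² = 7605.20 km³/s².
Transfer-ellipse semi-major axis a_t = (r₁ + r₂)/2 = (2500 + 14900)/2 = 8700 km.
Transfer time t = π√(a_t³/μ) = π√((8700)³ / 7605.20) = 29230 s.
Converting: 29230 s ÷ 3600 s/hour = 8.12 hours.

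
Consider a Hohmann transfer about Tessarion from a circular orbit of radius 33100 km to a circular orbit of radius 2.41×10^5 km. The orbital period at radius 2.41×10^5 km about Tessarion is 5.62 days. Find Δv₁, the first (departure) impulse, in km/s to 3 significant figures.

From Kepler's third law T² = 4π²r³/μ at r = 2.41×10^5 km, T = 5.62 days = 5.62 × 86400 s = 4.85568×10^5 s: μ = 4π²r³/T² = 2.34375×10^6 km³/s².
The Hohmann ellipse has a_t = (r₁ + r₂)/2 = 1.3705×10^5 km.
Circular speed at r = 33100 km: v_c = √(μ/r) = 8.4148 km/s.
Transfer-orbit speed at the same r (vis-viva, a = a_t): v_t = √[μ(2/r − 1/a_t)] = 11.159 km/s.
Δv₁ = |v_t − v_c| = |11.159 − 8.4148| = 2.744 km/s.

Δv₁ = 2.74 km/s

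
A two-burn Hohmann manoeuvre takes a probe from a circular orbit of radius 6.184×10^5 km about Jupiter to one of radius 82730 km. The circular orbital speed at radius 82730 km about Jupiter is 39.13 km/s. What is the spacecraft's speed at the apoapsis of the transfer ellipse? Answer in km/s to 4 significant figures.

v = 6.953 km/s

From the circular-orbit relation v² = μ/r at r = 82730 km: μ = v²r = (39.13)² × 82730 = 1.26673×10^8 km³/s².
Transfer-ellipse semi-major axis a_t = (r₁ + r₂)/2 = (6.184×10^5 + 82730)/2 = 3.50565×10^5 km.
The apoapsis of the transfer ellipse is at r = 6.184×10^5 km.
From the vis-viva equation, v = √[μ(2/r − 1/a_t)] = 6.953 km/s.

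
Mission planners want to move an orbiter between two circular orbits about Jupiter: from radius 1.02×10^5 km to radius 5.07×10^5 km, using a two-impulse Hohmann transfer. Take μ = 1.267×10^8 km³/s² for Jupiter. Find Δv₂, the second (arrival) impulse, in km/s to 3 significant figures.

Δv₂ = 6.66 km/s

The Hohmann ellipse has a_t = (r₁ + r₂)/2 = 3.045×10^5 km.
On the circular orbit at r = 5.070×10^5 km, v_c = √(μ/r) = 15.808 km/s.
Vis-viva on the transfer ellipse at r = 5.070×10^5 km gives v_t = √[μ(2/r − 1/a_t)] = 9.1494 km/s.
Δv₂ = |v_t − v_c| = |9.1494 − 15.808| = 6.659 km/s.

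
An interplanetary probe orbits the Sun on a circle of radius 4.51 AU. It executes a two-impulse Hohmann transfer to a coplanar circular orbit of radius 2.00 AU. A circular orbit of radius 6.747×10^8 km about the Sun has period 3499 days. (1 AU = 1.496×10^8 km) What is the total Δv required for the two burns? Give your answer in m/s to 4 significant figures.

From Kepler's third law T² = 4π²r³/μ at r = 6.747×10^8 km, T = 3499 days = 3499 × 86400 s = 3.023136×10^8 s: μ = 4π²r³/T² = 1.32671×10^11 km³/s².
In km: r₁ = 4.51 × 1.496×10^8 = 6.74696×10^8 km; r₂ = 2.00 × 1.496×10^8 = 2.992×10^8 km.
The Hohmann ellipse has a_t = (r₁ + r₂)/2 = 4.86948×10^8 km.
Circular speed at r₁: v₁ = √(μ/r₁) = √(1.32671×10^11/6.74696×10^8) = 14.023 km/s.
Transfer-orbit speed at r₁ (vis-viva): v_a = √[μ(2/r₁ − 1/a_t)] = 10.992 km/s.
First burn Δv₁ = |v_a − v₁| = 3.031 km/s.
At r₂, v₂ = √(μ/r₂) = 21.058 km/s.
Transfer-orbit speed at r₂: v_p = √[μ(2/r₂ − 1/a_t)] = 24.787 km/s.
Second burn Δv₂ = |v₂ − v_p| = 3.729 km/s.
Total Δv = Δv₁ + Δv₂ = 6.760 km/s.

Δv = 6760 m/s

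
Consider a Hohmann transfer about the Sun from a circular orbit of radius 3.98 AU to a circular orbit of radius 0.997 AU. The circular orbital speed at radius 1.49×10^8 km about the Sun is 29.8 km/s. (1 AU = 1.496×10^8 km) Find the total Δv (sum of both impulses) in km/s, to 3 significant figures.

From the circular-orbit relation v² = μ/r at r = 1.49×10^8 km: μ = v²r = (29.8)² × 1.49×10^8 = 1.32318×10^11 km³/s².
In km: r₁ = 3.98 × 1.496×10^8 = 5.95408×10^8 km; r₂ = 0.997 × 1.496×10^8 = 1.491512×10^8 km.
Semi-major axis of the transfer orbit: a_t = (5.95408×10^8 + 1.491512×10^8)/2 = 3.722796×10^8 km.
Circular speed at r₁: v₁ = √(μ/r₁) = √(1.32318×10^11/5.95408×10^8) = 14.90741 km/s.
Transfer-orbit speed at r₁ (v² = μ(2/r − 1/a)): v_a = √[μ(2/r₁ − 1/a_t)] = 9.435846 km/s.
First burn Δv₁ = |v_a − v₁| = 5.4716 km/s.
Circular speed at r₂: v₂ = √(μ/r₂) = 29.7849 km/s.
Transfer-orbit speed at r₂: v_p = √[μ(2/r₂ − 1/a_t)] = 37.6677 km/s.
Second burn Δv₂ = |v₂ − v_p| = 7.8828 km/s.
Δv = Δv₁ + Δv₂ = 5.4716 + 7.8828 = 13.35 km/s.

Δv = 13.4 km/s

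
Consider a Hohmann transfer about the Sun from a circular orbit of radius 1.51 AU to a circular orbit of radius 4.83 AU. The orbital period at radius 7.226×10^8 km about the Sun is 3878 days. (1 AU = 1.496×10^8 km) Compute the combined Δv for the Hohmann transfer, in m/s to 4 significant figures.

Δv = 9878 m/s

From Kepler's third law T² = 4π²r³/μ at r = 7.226×10^8 km, T = 3878 days = 3878 × 86400 s = 3.350592×10^8 s: μ = 4π²r³/T² = 1.32682×10^11 km³/s².
In km: r₁ = 1.51 × 1.496×10^8 = 2.25896×10^8 km; r₂ = 4.83 × 1.496×10^8 = 7.22568×10^8 km.
Semi-major axis of the transfer orbit: a_t = (2.25896×10^8 + 7.22568×10^8)/2 = 4.74232×10^8 km.
At r₁ the circular-orbit speed is v₁ = √(μ/r₁) = 24.24 km/s.
On the transfer ellipse at r₁, v² = μ(2/r − 1/a) gives v_p = √[μ(2/r₁ − 1/a_t)] = 29.92 km/s.
First burn Δv₁ = |v_p − v₁| = 5.680 km/s.
At r₂, v₂ = √(μ/r₂) = 13.55 km/s.
Transfer-orbit speed at r₂: v_a = √[μ(2/r₂ − 1/a_t)] = 9.352 km/s.
Second burn Δv₂ = |v₂ − v_a| = 4.198 km/s.
Δv = Δv₁ + Δv₂ = 5.680 + 4.198 = 9.878 km/s.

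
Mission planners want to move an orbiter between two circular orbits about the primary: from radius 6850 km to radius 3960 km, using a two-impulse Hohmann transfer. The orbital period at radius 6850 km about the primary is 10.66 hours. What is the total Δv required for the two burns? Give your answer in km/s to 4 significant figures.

From Kepler's third law T² = 4π²r³/μ at r = 6850 km, T = 10.66 hours = 10.66 × 3600 s = 38376 s: μ = 4π²r³/T² = 8616.13 km³/s².
Semi-major axis of the transfer orbit: a_t = (6850 + 3960)/2 = 5405 km.
At r₁ the circular-orbit speed is v₁ = √(μ/r₁) = 1.12153 km/s.
Transfer-orbit speed at r₁ (vis-viva equation): v_a = √[μ(2/r₁ − 1/a_t)] = 0.959976 km/s.
First burn Δv₁ = |v_a − v₁| = 0.1616 km/s.
At r₂, v₂ = √(μ/r₂) = 1.4751 km/s.
Transfer-orbit speed at r₂: v_p = √[μ(2/r₂ − 1/a_t)] = 1.6606 km/s.
Second burn Δv₂ = |v₂ − v_p| = 0.1855 km/s.
Total Δv = Δv₁ + Δv₂ = 0.3471 km/s.

Δv = 0.3471 km/s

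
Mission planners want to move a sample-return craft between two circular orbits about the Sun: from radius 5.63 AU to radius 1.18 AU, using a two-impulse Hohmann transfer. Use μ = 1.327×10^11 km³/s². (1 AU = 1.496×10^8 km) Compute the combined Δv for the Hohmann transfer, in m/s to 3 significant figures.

In km: r₁ = 5.63 × 1.496×10^8 = 8.42248×10^8 km; r₂ = 1.18 × 1.496×10^8 = 1.76528×10^8 km.
The Hohmann ellipse has a_t = (r₁ + r₂)/2 = 5.09388×10^8 km.
Circular speed at r₁: v₁ = √(μ/r₁) = √(1.327×10^11/8.42248×10^8) = 12.552 km/s.
Transfer-orbit speed at r₁ (v² = μ(2/r − 1/a)): v_a = √[μ(2/r₁ − 1/a_t)] = 7.3892 km/s.
First burn Δv₁ = |v_a − v₁| = 5.163 km/s.
At r₂, v₂ = √(μ/r₂) = 27.4176 km/s.
Transfer-orbit speed at r₂: v_p = √[μ(2/r₂ − 1/a_t)] = 35.2553 km/s.
Second burn Δv₂ = |v₂ − v_p| = 7.838 km/s.
Total Δv = Δv₁ + Δv₂ = 13.00 km/s.

Δv = 13000 m/s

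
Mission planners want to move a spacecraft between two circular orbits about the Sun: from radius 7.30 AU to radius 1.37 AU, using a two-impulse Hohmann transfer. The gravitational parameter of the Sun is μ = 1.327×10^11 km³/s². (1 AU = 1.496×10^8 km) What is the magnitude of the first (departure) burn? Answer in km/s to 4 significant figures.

Δv₁ = 4.826 km/s

In km: r₁ = 7.30 × 1.496×10^8 = 1.09208×10^9 km; r₂ = 1.37 × 1.496×10^8 = 2.04952×10^8 km.
Semi-major axis of the transfer orbit: a_t = (1.09208×10^9 + 2.04952×10^8)/2 = 6.48516×10^8 km.
On the circular orbit at r = 1.09208×10^9 km, v_c = √(μ/r) = 11.023 km/s.
Transfer-orbit speed at the same r (vis-viva, a = a_t): v_t = √[μ(2/r − 1/a_t)] = 6.1969 km/s.
Δv₁ = |v_t − v_c| = |6.1969 − 11.023| = 4.826 km/s.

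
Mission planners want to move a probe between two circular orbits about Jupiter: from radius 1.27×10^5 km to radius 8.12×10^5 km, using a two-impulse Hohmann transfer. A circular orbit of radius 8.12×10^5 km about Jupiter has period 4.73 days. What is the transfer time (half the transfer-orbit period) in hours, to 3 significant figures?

t = 25.0 hours

From Kepler's third law T² = 4π²r³/μ at r = 8.12×10^5 km, T = 4.73 days = 4.73 × 86400 s = 4.08672×10^5 s: μ = 4π²r³/T² = 1.26555×10^8 km³/s².
The Hohmann ellipse has a_t = (r₁ + r₂)/2 = 4.695×10^5 km.
By Kepler's third law the transfer-orbit period is T = 2π√(a_t³/μ), so t = T/2 = 89840 s.
Converting: 89840 s ÷ 3600 s/hour = 25.0 hours.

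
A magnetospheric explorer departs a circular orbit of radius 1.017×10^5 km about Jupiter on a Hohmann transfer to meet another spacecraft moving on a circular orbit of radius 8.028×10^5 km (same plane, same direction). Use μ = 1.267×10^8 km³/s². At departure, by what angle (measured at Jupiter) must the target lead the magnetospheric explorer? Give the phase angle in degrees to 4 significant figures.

Transfer-ellipse semi-major axis a_t = (r₁ + r₂)/2 = (1.017×10^5 + 8.028×10^5)/2 = 4.5225×10^5 km.
Transfer time t = π√(a_t³/μ) = 84884.7 s.
Target angular speed ω₂ = √(μ/r₂³) = 1.56487×10^-5 rad/s.
Angle swept by the target during transfer: ω₂·t = 1.3283 rad = 76.11°.
Arrival is 180° from departure on the ellipse, so φ = 180° − 76.11° = 103.9°.

φ = 103.9°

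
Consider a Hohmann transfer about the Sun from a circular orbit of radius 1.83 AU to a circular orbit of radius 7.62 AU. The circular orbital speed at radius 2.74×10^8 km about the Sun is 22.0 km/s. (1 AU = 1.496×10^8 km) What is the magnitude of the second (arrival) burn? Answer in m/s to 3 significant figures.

From the circular-orbit relation v² = μ/r at r = 2.74×10^8 km: μ = v²r = (22.0)² × 2.74×10^8 = 1.32616×10^11 km³/s².
In km: r₁ = 1.83 × 1.496×10^8 = 2.73768×10^8 km; r₂ = 7.62 × 1.496×10^8 = 1.139952×10^9 km.
Semi-major axis of the transfer orbit: a_t = (2.73768×10^8 + 1.139952×10^9)/2 = 7.0686×10^8 km.
Circular speed at r = 1.139952×10^9 km: v_c = √(μ/r) = 10.7859 km/s.
Vis-viva on the transfer ellipse at r = 1.139952×10^9 km gives v_t = √[μ(2/r − 1/a_t)] = 6.71242 km/s.
Δv₂ = |v_t − v_c| = |6.71242 − 10.7859| = 4.073 km/s.

Δv₂ = 4070 m/s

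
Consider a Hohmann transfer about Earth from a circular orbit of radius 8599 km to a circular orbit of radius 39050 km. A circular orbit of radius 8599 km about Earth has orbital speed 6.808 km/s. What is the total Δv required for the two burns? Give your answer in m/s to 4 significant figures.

From the circular-orbit relation v² = μ/r at r = 8599 km: μ = v²r = (6.808)² × 8599 = 3.98554×10^5 km³/s².
Semi-major axis of the transfer orbit: a_t = (8599 + 39050)/2 = 23824.5 km.
Circular speed at r₁: v₁ = √(μ/r₁) = √(3.98554×10^5/8599) = 6.808 km/s.
Transfer-orbit speed at r₁ (vis-viva): v_p = √[μ(2/r₁ − 1/a_t)] = 8.716 km/s.
First burn Δv₁ = |v_p − v₁| = 1.908 km/s.
At r₂, v₂ = √(μ/r₂) = 3.1947 km/s.
Transfer-orbit speed at r₂: v_a = √[μ(2/r₂ − 1/a_t)] = 1.9193 km/s.
Second burn Δv₂ = |v₂ − v_a| = 1.275 km/s.
Δv = Δv₁ + Δv₂ = 1.908 + 1.275 = 3.183 km/s.

Δv = 3183 m/s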